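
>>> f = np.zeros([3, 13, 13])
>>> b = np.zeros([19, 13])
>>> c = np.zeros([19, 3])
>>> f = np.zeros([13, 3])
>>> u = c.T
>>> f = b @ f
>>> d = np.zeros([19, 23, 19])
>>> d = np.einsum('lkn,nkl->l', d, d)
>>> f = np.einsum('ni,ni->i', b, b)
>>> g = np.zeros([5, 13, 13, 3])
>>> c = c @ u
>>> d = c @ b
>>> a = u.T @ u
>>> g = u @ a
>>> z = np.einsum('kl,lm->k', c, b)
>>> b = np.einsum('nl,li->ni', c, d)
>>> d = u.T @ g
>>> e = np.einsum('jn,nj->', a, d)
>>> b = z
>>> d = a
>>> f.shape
(13,)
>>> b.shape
(19,)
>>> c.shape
(19, 19)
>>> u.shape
(3, 19)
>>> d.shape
(19, 19)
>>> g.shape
(3, 19)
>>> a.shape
(19, 19)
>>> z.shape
(19,)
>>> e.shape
()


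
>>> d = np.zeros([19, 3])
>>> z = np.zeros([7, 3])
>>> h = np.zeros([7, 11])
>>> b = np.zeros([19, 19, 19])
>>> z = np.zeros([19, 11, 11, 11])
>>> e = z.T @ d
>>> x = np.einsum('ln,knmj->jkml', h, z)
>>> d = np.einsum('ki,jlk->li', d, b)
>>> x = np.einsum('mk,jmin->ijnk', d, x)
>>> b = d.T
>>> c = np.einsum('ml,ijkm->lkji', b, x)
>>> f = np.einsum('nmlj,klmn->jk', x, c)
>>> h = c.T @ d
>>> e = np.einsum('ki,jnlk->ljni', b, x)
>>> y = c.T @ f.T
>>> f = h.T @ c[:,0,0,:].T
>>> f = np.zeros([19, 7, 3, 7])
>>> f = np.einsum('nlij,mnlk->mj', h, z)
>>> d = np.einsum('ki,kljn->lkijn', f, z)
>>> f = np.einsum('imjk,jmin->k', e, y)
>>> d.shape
(11, 19, 3, 11, 11)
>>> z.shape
(19, 11, 11, 11)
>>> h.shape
(11, 11, 7, 3)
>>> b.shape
(3, 19)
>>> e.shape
(7, 11, 11, 19)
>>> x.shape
(11, 11, 7, 3)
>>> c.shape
(19, 7, 11, 11)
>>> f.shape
(19,)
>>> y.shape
(11, 11, 7, 3)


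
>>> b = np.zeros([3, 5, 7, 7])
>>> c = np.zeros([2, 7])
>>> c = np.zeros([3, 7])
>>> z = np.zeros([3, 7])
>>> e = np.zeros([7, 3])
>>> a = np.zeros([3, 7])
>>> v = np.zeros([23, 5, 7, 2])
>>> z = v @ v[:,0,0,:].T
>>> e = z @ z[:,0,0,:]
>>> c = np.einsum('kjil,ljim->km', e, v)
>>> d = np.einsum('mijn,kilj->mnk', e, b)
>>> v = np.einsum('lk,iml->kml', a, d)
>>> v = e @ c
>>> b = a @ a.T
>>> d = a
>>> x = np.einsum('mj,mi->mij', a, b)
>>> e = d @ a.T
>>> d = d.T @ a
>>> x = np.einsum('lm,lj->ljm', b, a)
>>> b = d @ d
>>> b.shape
(7, 7)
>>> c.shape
(23, 2)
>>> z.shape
(23, 5, 7, 23)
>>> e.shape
(3, 3)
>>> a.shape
(3, 7)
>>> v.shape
(23, 5, 7, 2)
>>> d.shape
(7, 7)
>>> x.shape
(3, 7, 3)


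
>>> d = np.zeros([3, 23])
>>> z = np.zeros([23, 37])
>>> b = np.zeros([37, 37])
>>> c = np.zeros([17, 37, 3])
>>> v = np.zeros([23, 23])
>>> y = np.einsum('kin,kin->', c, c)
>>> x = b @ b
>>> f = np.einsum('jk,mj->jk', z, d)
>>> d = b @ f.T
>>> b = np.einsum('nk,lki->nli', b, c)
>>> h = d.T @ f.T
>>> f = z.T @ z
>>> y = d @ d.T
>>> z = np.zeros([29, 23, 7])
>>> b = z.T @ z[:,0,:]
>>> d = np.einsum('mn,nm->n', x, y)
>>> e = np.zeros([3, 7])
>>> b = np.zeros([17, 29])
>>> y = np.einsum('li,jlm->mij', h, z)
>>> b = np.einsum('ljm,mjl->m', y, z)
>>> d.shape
(37,)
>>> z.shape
(29, 23, 7)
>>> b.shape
(29,)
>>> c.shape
(17, 37, 3)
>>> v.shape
(23, 23)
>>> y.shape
(7, 23, 29)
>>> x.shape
(37, 37)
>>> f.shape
(37, 37)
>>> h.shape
(23, 23)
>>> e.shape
(3, 7)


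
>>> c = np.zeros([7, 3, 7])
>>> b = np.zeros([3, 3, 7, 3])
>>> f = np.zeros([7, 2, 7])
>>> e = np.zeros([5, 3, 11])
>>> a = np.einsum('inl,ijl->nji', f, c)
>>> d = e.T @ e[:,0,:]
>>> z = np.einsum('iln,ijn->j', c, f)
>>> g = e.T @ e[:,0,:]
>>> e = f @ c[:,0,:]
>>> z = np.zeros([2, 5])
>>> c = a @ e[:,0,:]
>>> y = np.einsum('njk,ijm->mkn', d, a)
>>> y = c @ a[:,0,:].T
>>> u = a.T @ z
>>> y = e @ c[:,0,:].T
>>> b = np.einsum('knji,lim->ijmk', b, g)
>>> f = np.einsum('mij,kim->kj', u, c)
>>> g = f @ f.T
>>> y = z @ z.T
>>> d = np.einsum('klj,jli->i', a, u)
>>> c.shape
(2, 3, 7)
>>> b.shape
(3, 7, 11, 3)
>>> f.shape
(2, 5)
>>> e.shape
(7, 2, 7)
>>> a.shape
(2, 3, 7)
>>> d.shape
(5,)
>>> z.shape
(2, 5)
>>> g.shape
(2, 2)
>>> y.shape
(2, 2)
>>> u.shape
(7, 3, 5)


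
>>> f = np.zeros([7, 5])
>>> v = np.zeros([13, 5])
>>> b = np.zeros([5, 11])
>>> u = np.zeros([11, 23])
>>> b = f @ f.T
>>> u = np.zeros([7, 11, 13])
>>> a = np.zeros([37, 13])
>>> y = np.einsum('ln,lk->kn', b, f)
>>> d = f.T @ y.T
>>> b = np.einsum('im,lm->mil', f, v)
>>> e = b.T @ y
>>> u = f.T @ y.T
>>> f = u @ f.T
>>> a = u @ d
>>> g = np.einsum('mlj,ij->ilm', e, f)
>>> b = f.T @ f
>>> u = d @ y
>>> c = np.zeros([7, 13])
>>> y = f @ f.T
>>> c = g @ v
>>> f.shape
(5, 7)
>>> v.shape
(13, 5)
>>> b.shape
(7, 7)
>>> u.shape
(5, 7)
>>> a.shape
(5, 5)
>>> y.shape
(5, 5)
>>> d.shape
(5, 5)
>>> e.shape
(13, 7, 7)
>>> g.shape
(5, 7, 13)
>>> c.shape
(5, 7, 5)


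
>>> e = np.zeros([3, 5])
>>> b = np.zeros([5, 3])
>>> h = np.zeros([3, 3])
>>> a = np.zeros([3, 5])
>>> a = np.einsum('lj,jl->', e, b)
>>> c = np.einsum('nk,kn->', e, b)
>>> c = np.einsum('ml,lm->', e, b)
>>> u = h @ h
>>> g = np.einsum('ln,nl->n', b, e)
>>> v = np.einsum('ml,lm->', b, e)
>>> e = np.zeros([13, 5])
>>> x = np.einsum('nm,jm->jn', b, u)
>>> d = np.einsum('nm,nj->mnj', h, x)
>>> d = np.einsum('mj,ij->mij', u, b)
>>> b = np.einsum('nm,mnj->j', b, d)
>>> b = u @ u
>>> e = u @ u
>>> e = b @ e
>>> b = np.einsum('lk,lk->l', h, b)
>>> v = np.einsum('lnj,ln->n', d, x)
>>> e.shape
(3, 3)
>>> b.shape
(3,)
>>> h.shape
(3, 3)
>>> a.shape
()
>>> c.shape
()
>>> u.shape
(3, 3)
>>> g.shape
(3,)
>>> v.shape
(5,)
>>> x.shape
(3, 5)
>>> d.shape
(3, 5, 3)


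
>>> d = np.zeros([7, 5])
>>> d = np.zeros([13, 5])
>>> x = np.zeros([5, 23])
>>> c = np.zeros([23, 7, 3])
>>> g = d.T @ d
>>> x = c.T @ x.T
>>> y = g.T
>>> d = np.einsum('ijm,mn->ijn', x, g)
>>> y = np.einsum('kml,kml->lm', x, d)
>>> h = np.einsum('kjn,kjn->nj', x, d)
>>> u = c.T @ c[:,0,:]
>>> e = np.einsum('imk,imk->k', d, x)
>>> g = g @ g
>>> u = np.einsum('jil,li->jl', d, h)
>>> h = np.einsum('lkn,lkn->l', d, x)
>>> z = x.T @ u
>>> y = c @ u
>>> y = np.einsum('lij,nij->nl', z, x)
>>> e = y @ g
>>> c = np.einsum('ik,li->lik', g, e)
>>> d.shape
(3, 7, 5)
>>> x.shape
(3, 7, 5)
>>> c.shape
(3, 5, 5)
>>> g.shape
(5, 5)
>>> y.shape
(3, 5)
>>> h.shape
(3,)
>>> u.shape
(3, 5)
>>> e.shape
(3, 5)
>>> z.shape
(5, 7, 5)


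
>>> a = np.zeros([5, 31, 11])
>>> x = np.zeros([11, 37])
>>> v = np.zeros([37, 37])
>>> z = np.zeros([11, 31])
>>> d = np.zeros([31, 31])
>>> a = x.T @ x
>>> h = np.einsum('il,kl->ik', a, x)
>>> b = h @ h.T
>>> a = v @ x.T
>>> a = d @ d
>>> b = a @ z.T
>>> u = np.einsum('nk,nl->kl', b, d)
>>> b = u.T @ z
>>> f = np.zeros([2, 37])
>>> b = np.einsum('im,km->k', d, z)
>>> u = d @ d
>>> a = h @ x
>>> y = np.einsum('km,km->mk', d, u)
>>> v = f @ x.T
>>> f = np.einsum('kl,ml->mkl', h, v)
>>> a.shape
(37, 37)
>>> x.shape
(11, 37)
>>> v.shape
(2, 11)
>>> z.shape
(11, 31)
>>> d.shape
(31, 31)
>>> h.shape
(37, 11)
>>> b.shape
(11,)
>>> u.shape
(31, 31)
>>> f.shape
(2, 37, 11)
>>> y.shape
(31, 31)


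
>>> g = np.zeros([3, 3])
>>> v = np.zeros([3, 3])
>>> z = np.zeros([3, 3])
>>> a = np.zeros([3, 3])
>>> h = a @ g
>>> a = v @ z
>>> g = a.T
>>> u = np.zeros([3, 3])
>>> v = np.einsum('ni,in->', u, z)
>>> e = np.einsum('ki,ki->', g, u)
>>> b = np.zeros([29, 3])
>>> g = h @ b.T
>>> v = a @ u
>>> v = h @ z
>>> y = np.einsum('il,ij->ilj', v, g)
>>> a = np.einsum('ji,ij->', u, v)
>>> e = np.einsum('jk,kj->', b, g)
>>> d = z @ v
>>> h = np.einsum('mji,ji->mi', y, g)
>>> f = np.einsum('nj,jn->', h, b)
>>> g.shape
(3, 29)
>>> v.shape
(3, 3)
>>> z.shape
(3, 3)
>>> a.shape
()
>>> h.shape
(3, 29)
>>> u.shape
(3, 3)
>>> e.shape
()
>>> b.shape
(29, 3)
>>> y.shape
(3, 3, 29)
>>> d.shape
(3, 3)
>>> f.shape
()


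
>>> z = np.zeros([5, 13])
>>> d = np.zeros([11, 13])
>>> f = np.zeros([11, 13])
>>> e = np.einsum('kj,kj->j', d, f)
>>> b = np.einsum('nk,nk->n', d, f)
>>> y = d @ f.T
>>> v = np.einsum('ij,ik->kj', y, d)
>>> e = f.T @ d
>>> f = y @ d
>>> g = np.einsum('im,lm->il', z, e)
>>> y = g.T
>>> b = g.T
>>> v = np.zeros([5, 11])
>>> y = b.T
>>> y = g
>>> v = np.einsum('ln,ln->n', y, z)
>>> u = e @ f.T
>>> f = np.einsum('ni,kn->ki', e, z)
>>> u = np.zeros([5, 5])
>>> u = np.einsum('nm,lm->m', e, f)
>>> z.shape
(5, 13)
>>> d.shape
(11, 13)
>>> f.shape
(5, 13)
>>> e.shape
(13, 13)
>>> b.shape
(13, 5)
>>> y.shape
(5, 13)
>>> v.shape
(13,)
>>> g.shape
(5, 13)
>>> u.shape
(13,)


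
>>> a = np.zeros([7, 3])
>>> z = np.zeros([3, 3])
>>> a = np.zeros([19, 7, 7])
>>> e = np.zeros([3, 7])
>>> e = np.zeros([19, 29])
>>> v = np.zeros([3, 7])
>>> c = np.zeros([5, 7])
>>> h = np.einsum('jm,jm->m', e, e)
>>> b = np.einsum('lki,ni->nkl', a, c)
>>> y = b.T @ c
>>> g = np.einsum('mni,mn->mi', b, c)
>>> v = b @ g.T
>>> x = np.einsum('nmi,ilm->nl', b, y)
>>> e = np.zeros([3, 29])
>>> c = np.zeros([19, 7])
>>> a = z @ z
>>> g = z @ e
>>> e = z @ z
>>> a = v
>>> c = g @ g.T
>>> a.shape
(5, 7, 5)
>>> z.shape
(3, 3)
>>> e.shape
(3, 3)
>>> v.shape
(5, 7, 5)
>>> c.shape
(3, 3)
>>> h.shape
(29,)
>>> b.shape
(5, 7, 19)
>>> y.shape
(19, 7, 7)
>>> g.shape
(3, 29)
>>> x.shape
(5, 7)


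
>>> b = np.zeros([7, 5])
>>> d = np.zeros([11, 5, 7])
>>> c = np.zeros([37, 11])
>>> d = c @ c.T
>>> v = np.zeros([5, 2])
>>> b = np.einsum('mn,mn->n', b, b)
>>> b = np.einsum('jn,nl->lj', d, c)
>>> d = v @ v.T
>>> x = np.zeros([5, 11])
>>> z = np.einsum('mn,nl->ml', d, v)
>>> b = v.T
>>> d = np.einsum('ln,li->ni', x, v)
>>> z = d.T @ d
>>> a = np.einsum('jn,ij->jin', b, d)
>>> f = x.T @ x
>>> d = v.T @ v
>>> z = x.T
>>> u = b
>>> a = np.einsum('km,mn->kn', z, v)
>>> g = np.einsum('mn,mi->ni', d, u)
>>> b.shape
(2, 5)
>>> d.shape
(2, 2)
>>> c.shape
(37, 11)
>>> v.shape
(5, 2)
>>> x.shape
(5, 11)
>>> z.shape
(11, 5)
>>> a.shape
(11, 2)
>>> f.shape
(11, 11)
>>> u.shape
(2, 5)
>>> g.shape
(2, 5)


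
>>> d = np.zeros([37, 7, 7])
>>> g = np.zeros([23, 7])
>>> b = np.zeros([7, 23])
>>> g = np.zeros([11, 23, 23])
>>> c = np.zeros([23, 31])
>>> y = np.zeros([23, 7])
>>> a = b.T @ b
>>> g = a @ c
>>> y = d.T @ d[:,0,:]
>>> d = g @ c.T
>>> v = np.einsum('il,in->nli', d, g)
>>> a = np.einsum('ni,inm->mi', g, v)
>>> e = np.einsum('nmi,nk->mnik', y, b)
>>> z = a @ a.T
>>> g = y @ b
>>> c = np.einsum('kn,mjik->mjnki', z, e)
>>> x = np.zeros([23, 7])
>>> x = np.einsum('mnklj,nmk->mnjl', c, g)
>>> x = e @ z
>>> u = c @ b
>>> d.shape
(23, 23)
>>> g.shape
(7, 7, 23)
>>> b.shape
(7, 23)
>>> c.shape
(7, 7, 23, 23, 7)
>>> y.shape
(7, 7, 7)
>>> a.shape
(23, 31)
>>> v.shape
(31, 23, 23)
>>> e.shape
(7, 7, 7, 23)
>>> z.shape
(23, 23)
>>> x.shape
(7, 7, 7, 23)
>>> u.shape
(7, 7, 23, 23, 23)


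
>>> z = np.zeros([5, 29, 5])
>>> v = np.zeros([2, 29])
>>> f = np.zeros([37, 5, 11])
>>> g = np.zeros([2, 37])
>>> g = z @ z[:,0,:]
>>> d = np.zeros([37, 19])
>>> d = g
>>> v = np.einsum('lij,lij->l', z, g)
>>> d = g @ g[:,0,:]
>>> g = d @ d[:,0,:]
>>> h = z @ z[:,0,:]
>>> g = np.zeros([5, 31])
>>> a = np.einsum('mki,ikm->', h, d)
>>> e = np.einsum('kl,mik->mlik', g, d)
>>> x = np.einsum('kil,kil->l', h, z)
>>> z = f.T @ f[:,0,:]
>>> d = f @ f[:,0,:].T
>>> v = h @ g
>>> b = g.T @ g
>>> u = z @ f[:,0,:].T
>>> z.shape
(11, 5, 11)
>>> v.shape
(5, 29, 31)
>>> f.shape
(37, 5, 11)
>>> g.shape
(5, 31)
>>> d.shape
(37, 5, 37)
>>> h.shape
(5, 29, 5)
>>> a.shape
()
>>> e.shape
(5, 31, 29, 5)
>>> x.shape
(5,)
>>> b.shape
(31, 31)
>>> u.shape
(11, 5, 37)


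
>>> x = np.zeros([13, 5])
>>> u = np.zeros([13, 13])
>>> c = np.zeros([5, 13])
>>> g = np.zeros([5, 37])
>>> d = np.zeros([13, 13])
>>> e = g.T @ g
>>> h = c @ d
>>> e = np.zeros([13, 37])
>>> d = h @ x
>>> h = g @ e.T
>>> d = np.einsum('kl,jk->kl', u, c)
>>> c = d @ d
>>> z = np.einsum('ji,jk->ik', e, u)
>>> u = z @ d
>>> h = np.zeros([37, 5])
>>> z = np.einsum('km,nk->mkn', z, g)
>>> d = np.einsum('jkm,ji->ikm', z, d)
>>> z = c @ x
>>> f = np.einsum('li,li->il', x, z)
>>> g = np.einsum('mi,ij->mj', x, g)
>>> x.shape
(13, 5)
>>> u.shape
(37, 13)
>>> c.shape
(13, 13)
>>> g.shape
(13, 37)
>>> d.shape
(13, 37, 5)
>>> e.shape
(13, 37)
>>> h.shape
(37, 5)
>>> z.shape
(13, 5)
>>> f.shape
(5, 13)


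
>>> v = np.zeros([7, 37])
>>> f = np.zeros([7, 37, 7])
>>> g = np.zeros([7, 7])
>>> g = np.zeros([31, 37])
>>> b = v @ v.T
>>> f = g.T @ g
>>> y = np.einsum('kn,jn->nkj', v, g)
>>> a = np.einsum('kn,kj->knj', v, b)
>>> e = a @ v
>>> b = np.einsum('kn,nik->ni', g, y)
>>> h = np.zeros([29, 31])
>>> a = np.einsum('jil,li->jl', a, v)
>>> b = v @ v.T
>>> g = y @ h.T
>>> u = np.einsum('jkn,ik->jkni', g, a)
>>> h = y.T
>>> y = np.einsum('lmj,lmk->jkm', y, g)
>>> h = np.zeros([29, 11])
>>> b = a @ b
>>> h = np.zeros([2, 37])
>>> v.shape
(7, 37)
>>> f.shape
(37, 37)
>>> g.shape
(37, 7, 29)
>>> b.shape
(7, 7)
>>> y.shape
(31, 29, 7)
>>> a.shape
(7, 7)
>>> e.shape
(7, 37, 37)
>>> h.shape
(2, 37)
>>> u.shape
(37, 7, 29, 7)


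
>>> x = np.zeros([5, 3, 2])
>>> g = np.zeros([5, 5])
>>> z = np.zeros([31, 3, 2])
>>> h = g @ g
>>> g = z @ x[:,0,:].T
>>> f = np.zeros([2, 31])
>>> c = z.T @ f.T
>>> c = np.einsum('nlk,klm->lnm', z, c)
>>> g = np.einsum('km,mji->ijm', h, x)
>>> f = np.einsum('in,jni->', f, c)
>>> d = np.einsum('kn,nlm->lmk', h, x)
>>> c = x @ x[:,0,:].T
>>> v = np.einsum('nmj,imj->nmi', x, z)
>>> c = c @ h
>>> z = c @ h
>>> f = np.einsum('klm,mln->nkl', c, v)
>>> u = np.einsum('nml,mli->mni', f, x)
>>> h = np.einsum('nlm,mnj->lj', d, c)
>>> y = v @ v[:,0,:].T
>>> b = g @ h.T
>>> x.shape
(5, 3, 2)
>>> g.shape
(2, 3, 5)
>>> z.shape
(5, 3, 5)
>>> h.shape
(2, 5)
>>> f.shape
(31, 5, 3)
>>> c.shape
(5, 3, 5)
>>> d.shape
(3, 2, 5)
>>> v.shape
(5, 3, 31)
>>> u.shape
(5, 31, 2)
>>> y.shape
(5, 3, 5)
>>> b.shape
(2, 3, 2)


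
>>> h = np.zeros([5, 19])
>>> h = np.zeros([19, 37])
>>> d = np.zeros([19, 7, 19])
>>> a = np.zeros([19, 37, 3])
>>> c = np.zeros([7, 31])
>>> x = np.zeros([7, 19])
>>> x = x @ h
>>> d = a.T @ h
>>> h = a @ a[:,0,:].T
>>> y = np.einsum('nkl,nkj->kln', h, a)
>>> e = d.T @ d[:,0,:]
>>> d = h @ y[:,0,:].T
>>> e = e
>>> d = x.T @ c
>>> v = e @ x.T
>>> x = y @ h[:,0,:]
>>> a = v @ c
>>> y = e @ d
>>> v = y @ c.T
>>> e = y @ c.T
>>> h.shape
(19, 37, 19)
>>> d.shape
(37, 31)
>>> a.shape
(37, 37, 31)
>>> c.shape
(7, 31)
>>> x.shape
(37, 19, 19)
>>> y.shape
(37, 37, 31)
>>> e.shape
(37, 37, 7)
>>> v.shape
(37, 37, 7)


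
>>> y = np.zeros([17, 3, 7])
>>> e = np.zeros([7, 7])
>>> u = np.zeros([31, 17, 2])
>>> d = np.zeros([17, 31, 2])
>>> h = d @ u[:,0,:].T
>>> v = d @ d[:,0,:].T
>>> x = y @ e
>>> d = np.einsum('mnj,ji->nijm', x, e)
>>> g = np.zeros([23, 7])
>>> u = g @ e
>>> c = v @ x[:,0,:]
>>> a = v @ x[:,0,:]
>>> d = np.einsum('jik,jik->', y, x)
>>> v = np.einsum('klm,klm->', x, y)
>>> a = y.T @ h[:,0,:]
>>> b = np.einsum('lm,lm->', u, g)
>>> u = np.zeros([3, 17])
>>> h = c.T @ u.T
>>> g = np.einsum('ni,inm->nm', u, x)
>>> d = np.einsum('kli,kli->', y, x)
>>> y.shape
(17, 3, 7)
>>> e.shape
(7, 7)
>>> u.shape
(3, 17)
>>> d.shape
()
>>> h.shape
(7, 31, 3)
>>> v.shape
()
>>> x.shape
(17, 3, 7)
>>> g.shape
(3, 7)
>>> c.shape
(17, 31, 7)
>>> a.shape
(7, 3, 31)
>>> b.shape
()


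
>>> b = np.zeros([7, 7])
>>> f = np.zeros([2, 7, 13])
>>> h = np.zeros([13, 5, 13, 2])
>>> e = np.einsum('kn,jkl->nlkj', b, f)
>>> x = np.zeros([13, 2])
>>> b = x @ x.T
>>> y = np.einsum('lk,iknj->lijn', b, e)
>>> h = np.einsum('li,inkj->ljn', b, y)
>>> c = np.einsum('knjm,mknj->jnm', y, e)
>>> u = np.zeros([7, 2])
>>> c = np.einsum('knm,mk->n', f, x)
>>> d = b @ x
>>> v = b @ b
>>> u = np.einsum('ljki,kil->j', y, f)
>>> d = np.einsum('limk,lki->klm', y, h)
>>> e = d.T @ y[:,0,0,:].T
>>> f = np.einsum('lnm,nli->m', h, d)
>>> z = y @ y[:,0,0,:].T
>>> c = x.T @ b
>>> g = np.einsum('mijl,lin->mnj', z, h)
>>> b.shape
(13, 13)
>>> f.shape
(7,)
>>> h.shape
(13, 7, 7)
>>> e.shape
(2, 13, 13)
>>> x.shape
(13, 2)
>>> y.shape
(13, 7, 2, 7)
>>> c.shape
(2, 13)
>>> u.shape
(7,)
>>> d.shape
(7, 13, 2)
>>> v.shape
(13, 13)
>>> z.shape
(13, 7, 2, 13)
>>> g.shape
(13, 7, 2)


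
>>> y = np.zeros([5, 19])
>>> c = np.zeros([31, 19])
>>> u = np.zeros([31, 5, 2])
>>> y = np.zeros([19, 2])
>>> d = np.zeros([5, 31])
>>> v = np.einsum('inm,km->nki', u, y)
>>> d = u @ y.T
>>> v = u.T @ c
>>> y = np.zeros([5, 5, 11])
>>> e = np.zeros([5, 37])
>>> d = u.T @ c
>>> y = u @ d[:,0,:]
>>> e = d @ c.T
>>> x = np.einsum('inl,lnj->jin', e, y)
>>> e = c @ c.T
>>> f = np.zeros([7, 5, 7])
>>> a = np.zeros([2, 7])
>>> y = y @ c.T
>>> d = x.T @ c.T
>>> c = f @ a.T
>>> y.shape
(31, 5, 31)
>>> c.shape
(7, 5, 2)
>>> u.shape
(31, 5, 2)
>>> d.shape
(5, 2, 31)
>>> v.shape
(2, 5, 19)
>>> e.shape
(31, 31)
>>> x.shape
(19, 2, 5)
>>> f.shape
(7, 5, 7)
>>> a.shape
(2, 7)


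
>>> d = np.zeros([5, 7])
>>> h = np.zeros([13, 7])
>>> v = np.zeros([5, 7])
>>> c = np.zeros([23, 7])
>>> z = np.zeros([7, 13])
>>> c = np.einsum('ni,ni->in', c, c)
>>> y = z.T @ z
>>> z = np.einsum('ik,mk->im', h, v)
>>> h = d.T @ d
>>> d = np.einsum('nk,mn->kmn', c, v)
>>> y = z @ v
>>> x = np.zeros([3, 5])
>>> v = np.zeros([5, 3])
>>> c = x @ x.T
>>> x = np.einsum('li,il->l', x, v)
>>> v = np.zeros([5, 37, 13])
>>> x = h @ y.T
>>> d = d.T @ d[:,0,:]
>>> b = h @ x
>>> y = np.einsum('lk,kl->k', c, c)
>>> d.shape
(7, 5, 7)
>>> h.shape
(7, 7)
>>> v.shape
(5, 37, 13)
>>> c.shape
(3, 3)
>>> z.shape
(13, 5)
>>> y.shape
(3,)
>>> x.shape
(7, 13)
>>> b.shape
(7, 13)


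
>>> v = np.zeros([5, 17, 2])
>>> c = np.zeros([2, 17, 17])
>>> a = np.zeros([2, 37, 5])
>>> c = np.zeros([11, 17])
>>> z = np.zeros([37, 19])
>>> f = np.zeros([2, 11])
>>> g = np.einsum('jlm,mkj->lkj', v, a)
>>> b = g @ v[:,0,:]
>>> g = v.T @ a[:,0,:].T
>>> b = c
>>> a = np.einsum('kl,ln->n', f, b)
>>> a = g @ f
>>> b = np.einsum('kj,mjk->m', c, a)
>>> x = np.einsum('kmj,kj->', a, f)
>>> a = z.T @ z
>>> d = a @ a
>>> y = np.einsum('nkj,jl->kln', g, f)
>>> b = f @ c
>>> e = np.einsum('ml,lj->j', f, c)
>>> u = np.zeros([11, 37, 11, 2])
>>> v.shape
(5, 17, 2)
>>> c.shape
(11, 17)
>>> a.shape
(19, 19)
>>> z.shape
(37, 19)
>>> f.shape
(2, 11)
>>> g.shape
(2, 17, 2)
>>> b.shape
(2, 17)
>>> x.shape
()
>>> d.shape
(19, 19)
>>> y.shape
(17, 11, 2)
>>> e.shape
(17,)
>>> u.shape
(11, 37, 11, 2)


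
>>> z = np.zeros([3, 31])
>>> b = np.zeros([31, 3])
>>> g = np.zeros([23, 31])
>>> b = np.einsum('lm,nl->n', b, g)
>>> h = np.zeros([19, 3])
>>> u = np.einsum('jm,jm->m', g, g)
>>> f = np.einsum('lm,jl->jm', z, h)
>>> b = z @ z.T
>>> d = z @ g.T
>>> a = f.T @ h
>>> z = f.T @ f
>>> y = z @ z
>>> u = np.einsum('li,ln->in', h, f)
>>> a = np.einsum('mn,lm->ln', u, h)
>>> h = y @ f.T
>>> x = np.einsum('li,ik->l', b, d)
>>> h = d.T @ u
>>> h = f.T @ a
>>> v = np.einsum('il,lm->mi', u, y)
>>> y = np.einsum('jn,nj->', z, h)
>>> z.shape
(31, 31)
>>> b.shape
(3, 3)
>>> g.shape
(23, 31)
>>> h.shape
(31, 31)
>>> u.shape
(3, 31)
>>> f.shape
(19, 31)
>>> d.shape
(3, 23)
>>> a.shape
(19, 31)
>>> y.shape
()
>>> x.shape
(3,)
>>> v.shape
(31, 3)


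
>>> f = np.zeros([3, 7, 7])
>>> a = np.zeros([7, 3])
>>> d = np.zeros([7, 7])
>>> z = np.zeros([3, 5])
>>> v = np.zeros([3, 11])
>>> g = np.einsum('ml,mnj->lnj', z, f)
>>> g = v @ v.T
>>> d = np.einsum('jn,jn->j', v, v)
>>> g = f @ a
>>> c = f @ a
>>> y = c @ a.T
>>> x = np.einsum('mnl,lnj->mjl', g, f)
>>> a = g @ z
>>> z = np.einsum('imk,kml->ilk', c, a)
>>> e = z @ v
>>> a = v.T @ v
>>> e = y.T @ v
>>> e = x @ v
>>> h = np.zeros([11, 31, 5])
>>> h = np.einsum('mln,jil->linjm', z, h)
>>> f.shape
(3, 7, 7)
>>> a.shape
(11, 11)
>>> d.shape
(3,)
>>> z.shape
(3, 5, 3)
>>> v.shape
(3, 11)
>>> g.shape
(3, 7, 3)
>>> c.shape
(3, 7, 3)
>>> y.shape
(3, 7, 7)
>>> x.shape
(3, 7, 3)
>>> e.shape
(3, 7, 11)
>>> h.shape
(5, 31, 3, 11, 3)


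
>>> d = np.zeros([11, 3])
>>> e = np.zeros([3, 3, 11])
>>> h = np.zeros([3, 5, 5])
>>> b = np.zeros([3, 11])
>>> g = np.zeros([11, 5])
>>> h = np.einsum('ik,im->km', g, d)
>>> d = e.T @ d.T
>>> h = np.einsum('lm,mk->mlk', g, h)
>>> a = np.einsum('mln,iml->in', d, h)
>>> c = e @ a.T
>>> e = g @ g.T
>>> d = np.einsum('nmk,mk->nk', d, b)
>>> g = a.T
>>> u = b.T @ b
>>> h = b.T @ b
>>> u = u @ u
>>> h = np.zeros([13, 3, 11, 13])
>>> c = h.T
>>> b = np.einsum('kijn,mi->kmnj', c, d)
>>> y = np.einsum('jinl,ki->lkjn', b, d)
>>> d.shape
(11, 11)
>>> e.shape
(11, 11)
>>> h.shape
(13, 3, 11, 13)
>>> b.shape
(13, 11, 13, 3)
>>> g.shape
(11, 5)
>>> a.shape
(5, 11)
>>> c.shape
(13, 11, 3, 13)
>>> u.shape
(11, 11)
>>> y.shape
(3, 11, 13, 13)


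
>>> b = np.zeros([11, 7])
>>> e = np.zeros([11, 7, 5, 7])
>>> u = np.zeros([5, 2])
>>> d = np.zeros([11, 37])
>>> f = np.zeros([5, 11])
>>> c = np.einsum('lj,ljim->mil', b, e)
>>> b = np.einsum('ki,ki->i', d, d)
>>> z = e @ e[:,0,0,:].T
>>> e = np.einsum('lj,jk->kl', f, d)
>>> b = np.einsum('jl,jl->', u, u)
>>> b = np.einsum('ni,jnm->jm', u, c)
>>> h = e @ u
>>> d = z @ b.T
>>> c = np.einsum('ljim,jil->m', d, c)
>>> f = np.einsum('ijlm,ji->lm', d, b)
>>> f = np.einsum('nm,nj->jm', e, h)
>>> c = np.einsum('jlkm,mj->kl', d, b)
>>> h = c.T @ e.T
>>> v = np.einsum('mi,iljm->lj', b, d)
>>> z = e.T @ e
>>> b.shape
(7, 11)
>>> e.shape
(37, 5)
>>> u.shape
(5, 2)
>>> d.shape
(11, 7, 5, 7)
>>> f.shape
(2, 5)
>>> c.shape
(5, 7)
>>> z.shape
(5, 5)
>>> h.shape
(7, 37)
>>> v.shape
(7, 5)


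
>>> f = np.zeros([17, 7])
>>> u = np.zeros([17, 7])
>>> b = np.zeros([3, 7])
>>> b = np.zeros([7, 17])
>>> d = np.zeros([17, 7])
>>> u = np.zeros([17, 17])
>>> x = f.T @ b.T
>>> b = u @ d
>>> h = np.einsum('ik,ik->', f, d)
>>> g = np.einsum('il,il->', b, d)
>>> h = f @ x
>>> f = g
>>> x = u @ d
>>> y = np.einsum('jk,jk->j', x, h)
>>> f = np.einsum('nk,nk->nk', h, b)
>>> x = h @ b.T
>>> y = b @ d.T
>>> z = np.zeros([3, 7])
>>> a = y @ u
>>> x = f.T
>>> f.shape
(17, 7)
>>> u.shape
(17, 17)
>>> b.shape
(17, 7)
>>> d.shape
(17, 7)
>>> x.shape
(7, 17)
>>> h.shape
(17, 7)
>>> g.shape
()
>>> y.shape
(17, 17)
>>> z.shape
(3, 7)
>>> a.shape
(17, 17)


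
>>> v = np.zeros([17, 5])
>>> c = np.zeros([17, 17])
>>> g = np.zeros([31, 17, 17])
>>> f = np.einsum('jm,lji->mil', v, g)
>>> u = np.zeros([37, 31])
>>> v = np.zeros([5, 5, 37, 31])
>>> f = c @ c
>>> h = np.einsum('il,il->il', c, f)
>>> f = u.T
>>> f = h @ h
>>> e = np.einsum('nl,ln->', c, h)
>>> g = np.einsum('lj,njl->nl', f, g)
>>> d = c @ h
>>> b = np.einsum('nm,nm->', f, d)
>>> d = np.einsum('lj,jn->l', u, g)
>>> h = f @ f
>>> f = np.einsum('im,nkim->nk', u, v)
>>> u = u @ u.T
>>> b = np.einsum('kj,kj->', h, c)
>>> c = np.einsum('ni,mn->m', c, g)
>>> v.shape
(5, 5, 37, 31)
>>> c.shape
(31,)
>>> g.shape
(31, 17)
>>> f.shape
(5, 5)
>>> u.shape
(37, 37)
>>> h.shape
(17, 17)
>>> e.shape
()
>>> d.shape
(37,)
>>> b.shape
()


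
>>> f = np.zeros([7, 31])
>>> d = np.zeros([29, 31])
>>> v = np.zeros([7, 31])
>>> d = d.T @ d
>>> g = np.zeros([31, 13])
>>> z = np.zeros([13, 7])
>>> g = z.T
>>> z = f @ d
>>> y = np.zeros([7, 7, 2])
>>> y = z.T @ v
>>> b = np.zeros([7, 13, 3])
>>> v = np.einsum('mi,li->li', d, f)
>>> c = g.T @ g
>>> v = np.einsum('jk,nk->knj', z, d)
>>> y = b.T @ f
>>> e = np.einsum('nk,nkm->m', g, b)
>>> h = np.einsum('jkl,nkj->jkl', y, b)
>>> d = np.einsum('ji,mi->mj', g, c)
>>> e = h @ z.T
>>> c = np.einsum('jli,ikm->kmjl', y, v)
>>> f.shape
(7, 31)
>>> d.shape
(13, 7)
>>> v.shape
(31, 31, 7)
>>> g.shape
(7, 13)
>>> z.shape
(7, 31)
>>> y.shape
(3, 13, 31)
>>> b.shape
(7, 13, 3)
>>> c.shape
(31, 7, 3, 13)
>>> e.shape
(3, 13, 7)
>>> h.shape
(3, 13, 31)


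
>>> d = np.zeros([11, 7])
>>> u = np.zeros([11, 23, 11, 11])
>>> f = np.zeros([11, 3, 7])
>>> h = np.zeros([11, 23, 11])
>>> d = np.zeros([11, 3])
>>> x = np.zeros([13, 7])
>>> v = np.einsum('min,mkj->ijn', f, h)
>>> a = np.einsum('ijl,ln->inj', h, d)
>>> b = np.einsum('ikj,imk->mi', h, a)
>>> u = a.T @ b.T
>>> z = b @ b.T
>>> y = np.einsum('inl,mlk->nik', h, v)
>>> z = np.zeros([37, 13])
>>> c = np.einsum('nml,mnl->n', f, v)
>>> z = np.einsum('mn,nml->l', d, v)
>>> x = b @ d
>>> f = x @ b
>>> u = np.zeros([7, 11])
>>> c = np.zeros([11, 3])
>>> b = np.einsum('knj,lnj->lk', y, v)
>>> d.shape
(11, 3)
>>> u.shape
(7, 11)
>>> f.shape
(3, 11)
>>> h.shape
(11, 23, 11)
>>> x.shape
(3, 3)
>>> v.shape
(3, 11, 7)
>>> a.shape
(11, 3, 23)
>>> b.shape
(3, 23)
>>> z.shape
(7,)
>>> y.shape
(23, 11, 7)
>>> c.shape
(11, 3)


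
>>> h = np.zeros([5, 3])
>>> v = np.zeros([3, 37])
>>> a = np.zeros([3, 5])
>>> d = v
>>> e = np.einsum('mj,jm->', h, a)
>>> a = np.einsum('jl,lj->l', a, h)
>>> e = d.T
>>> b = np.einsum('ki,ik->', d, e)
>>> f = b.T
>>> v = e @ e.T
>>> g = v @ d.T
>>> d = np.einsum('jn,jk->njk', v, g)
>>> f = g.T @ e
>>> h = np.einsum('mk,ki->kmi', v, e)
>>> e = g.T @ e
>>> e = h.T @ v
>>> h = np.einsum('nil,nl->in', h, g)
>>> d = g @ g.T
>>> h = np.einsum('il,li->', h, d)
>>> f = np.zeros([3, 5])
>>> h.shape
()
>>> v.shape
(37, 37)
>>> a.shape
(5,)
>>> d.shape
(37, 37)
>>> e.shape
(3, 37, 37)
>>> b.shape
()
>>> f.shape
(3, 5)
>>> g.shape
(37, 3)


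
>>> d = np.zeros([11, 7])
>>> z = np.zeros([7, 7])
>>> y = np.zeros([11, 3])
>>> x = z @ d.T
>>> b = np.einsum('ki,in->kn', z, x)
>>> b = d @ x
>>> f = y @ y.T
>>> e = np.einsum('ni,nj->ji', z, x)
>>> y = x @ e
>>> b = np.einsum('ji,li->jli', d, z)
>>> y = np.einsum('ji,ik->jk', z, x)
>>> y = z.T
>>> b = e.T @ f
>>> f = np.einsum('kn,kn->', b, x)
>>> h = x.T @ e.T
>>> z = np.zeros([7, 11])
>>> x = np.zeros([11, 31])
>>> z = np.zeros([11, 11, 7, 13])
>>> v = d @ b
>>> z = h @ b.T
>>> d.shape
(11, 7)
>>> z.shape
(11, 7)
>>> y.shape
(7, 7)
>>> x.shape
(11, 31)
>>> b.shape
(7, 11)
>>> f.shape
()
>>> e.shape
(11, 7)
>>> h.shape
(11, 11)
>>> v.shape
(11, 11)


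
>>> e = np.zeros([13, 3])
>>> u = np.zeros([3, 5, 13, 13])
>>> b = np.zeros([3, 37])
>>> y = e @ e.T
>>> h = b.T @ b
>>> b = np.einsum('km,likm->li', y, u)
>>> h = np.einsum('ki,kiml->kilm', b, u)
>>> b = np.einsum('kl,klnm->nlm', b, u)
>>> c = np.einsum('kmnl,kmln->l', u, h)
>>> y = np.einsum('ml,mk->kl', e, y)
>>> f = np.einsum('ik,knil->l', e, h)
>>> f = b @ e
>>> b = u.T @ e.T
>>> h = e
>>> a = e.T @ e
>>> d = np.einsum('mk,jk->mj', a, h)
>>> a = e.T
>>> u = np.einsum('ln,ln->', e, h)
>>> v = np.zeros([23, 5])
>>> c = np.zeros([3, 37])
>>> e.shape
(13, 3)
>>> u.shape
()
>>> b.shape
(13, 13, 5, 13)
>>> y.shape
(13, 3)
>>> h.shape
(13, 3)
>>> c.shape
(3, 37)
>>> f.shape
(13, 5, 3)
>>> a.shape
(3, 13)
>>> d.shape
(3, 13)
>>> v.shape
(23, 5)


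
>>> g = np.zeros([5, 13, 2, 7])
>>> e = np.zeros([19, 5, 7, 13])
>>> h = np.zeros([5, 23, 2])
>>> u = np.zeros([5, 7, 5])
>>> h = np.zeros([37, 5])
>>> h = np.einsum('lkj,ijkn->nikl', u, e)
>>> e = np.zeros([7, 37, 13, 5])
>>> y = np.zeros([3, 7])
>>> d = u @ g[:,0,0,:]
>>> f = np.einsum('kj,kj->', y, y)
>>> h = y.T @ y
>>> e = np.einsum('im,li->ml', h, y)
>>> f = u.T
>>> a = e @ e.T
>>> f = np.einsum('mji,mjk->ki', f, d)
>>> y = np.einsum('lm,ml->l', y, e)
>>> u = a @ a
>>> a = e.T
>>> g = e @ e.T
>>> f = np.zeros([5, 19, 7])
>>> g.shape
(7, 7)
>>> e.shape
(7, 3)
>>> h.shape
(7, 7)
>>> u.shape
(7, 7)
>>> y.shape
(3,)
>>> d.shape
(5, 7, 7)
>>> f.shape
(5, 19, 7)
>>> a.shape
(3, 7)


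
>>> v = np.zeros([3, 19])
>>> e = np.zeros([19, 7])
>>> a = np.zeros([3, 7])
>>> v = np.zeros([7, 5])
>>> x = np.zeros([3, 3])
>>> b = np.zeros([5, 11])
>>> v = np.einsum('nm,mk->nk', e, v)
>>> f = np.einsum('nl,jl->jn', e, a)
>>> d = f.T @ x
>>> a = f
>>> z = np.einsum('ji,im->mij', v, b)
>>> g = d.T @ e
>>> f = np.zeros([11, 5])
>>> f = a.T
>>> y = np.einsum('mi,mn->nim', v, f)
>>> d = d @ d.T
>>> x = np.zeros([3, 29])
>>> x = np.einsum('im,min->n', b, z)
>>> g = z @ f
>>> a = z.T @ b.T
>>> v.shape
(19, 5)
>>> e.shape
(19, 7)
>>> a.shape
(19, 5, 5)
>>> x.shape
(19,)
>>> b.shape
(5, 11)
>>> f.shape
(19, 3)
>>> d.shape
(19, 19)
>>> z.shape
(11, 5, 19)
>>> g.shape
(11, 5, 3)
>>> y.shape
(3, 5, 19)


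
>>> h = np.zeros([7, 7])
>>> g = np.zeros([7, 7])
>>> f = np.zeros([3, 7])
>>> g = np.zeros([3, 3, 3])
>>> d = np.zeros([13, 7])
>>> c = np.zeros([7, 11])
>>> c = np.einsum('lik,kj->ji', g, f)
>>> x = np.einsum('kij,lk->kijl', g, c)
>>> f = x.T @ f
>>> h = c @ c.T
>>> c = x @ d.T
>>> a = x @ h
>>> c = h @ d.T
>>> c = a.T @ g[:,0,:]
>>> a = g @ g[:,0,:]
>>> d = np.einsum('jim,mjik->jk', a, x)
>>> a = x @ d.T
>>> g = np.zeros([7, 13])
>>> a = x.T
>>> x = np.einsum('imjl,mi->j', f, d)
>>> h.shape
(7, 7)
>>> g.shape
(7, 13)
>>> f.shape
(7, 3, 3, 7)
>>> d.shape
(3, 7)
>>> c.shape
(7, 3, 3, 3)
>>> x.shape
(3,)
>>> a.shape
(7, 3, 3, 3)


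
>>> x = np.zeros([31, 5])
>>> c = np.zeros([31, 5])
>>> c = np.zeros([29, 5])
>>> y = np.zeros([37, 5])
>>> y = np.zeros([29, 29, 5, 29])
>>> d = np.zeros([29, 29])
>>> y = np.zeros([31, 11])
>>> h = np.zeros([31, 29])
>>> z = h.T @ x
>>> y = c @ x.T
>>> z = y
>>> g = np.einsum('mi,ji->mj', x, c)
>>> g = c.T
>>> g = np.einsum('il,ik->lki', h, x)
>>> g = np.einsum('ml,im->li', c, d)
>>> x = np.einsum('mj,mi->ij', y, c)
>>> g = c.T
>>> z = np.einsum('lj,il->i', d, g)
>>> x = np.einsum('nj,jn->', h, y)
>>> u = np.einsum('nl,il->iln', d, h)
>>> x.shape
()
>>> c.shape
(29, 5)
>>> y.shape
(29, 31)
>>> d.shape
(29, 29)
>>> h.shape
(31, 29)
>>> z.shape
(5,)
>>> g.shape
(5, 29)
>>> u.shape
(31, 29, 29)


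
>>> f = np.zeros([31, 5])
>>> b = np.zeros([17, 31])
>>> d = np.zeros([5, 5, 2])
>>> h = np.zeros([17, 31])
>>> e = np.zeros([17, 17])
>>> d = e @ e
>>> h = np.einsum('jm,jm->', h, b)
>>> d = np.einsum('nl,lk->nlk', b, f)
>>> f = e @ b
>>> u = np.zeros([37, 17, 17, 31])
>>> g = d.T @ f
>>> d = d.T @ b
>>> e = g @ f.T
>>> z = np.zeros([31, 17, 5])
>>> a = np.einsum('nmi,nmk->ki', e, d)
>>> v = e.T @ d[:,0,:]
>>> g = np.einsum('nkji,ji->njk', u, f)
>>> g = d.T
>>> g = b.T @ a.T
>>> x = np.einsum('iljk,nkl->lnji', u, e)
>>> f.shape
(17, 31)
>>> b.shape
(17, 31)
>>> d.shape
(5, 31, 31)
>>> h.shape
()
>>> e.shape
(5, 31, 17)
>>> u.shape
(37, 17, 17, 31)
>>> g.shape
(31, 31)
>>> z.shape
(31, 17, 5)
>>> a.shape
(31, 17)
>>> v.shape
(17, 31, 31)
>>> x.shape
(17, 5, 17, 37)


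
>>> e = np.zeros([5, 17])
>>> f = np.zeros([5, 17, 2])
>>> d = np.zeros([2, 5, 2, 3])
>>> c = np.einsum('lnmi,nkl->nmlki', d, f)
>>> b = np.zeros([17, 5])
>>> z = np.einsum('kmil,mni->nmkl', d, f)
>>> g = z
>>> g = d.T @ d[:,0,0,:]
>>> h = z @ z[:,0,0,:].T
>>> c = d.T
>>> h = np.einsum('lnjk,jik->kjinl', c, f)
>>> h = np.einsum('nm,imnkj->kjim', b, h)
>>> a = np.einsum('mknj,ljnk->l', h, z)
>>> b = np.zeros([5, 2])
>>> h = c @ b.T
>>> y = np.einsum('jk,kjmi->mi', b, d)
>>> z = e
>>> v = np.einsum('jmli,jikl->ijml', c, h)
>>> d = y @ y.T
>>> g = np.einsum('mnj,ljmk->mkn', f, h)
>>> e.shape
(5, 17)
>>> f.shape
(5, 17, 2)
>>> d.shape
(2, 2)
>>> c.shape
(3, 2, 5, 2)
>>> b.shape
(5, 2)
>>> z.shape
(5, 17)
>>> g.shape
(5, 5, 17)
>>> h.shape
(3, 2, 5, 5)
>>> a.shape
(17,)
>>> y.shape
(2, 3)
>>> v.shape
(2, 3, 2, 5)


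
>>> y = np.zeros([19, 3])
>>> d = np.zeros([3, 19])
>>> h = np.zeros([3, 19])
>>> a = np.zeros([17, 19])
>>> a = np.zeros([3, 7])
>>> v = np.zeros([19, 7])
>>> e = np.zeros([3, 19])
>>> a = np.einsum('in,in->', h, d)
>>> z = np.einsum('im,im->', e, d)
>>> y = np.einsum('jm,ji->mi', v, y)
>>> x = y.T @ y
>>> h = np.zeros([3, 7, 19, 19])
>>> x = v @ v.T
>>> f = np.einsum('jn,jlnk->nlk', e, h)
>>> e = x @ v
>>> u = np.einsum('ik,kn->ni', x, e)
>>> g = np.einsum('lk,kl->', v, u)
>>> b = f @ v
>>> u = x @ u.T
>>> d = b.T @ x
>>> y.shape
(7, 3)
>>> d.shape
(7, 7, 19)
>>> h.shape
(3, 7, 19, 19)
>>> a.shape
()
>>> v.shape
(19, 7)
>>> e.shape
(19, 7)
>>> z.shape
()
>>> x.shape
(19, 19)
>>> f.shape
(19, 7, 19)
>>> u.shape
(19, 7)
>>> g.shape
()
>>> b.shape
(19, 7, 7)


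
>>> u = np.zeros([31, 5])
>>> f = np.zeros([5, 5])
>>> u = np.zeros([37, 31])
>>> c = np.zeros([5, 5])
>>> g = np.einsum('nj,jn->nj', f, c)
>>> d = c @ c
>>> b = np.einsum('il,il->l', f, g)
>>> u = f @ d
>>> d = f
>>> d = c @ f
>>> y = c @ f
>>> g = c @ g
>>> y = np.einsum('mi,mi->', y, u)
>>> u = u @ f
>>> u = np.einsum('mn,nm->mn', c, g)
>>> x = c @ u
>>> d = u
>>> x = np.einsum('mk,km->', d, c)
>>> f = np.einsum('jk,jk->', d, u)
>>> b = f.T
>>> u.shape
(5, 5)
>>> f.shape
()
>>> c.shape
(5, 5)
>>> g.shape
(5, 5)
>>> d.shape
(5, 5)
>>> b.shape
()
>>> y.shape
()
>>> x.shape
()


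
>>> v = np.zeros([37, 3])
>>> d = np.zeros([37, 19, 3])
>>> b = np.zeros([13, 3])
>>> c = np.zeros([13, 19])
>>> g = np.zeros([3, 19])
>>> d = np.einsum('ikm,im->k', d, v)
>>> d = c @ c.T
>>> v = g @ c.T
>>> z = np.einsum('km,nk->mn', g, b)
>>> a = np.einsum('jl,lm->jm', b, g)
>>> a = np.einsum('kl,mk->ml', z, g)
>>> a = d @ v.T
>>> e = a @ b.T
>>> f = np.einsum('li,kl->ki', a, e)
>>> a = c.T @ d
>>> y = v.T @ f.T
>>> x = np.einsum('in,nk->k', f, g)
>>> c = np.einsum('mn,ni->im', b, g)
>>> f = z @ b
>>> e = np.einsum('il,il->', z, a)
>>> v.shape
(3, 13)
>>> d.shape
(13, 13)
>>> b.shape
(13, 3)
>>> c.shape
(19, 13)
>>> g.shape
(3, 19)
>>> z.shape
(19, 13)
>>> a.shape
(19, 13)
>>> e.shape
()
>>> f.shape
(19, 3)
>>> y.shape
(13, 13)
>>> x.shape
(19,)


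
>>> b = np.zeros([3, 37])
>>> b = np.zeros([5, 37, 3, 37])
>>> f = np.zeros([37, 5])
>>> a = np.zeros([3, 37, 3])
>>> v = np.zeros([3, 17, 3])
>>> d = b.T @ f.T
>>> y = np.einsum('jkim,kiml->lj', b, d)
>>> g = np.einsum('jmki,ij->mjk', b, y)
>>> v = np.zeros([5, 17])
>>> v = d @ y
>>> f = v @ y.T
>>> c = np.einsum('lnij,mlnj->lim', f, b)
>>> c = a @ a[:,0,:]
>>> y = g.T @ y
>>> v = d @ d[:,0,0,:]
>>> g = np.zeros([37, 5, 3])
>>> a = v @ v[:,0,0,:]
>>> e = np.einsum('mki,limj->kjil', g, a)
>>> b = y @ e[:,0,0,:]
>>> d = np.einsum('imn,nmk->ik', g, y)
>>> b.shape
(3, 5, 37)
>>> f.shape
(37, 3, 37, 37)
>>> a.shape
(37, 3, 37, 37)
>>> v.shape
(37, 3, 37, 37)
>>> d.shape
(37, 5)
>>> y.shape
(3, 5, 5)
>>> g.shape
(37, 5, 3)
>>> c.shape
(3, 37, 3)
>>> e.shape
(5, 37, 3, 37)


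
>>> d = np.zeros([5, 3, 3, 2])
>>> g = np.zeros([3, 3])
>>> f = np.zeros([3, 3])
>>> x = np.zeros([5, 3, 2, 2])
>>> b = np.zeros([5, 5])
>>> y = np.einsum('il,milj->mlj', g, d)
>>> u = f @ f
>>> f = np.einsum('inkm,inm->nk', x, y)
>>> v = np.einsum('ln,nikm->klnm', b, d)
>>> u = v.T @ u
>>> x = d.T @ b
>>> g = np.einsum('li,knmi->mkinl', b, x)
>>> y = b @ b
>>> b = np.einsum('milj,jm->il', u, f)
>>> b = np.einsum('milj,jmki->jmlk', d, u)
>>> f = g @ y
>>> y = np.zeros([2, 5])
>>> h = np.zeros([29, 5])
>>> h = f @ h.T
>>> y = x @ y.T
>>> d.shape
(5, 3, 3, 2)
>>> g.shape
(3, 2, 5, 3, 5)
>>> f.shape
(3, 2, 5, 3, 5)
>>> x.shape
(2, 3, 3, 5)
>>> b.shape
(2, 5, 3, 5)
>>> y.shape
(2, 3, 3, 2)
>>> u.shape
(2, 5, 5, 3)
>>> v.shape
(3, 5, 5, 2)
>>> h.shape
(3, 2, 5, 3, 29)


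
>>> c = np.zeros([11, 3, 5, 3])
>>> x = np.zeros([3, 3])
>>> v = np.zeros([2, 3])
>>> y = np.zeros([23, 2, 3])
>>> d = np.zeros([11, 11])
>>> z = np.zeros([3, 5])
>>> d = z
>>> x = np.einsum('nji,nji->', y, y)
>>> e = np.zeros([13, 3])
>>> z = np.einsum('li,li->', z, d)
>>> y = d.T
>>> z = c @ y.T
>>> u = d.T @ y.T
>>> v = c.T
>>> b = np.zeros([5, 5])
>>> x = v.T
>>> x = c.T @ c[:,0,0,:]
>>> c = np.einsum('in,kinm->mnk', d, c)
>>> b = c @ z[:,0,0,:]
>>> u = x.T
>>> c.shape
(3, 5, 11)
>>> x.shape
(3, 5, 3, 3)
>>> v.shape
(3, 5, 3, 11)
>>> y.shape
(5, 3)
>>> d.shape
(3, 5)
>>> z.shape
(11, 3, 5, 5)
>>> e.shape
(13, 3)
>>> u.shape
(3, 3, 5, 3)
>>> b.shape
(3, 5, 5)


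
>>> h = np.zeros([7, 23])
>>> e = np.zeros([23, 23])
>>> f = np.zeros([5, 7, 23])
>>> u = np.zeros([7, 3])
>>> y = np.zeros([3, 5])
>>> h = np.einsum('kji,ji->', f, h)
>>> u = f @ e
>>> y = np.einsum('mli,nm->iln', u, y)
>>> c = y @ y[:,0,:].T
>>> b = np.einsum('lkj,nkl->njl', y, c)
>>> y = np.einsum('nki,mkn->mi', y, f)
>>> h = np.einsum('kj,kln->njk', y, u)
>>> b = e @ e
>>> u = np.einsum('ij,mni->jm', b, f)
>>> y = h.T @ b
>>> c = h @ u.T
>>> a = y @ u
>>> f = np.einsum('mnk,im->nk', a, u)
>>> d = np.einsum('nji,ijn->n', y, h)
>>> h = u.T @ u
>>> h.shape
(5, 5)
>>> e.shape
(23, 23)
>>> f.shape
(3, 5)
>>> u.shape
(23, 5)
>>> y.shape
(5, 3, 23)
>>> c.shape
(23, 3, 23)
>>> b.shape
(23, 23)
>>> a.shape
(5, 3, 5)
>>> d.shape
(5,)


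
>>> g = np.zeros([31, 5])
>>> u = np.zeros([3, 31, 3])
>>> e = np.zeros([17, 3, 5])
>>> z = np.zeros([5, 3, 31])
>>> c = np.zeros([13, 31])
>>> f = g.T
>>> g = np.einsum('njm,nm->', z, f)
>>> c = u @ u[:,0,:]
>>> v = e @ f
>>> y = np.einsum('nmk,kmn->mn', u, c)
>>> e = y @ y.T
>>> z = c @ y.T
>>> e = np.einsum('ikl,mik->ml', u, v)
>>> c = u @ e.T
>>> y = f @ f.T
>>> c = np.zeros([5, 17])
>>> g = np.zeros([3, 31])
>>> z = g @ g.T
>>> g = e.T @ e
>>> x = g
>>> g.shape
(3, 3)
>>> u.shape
(3, 31, 3)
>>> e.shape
(17, 3)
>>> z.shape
(3, 3)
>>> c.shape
(5, 17)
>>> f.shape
(5, 31)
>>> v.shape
(17, 3, 31)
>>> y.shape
(5, 5)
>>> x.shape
(3, 3)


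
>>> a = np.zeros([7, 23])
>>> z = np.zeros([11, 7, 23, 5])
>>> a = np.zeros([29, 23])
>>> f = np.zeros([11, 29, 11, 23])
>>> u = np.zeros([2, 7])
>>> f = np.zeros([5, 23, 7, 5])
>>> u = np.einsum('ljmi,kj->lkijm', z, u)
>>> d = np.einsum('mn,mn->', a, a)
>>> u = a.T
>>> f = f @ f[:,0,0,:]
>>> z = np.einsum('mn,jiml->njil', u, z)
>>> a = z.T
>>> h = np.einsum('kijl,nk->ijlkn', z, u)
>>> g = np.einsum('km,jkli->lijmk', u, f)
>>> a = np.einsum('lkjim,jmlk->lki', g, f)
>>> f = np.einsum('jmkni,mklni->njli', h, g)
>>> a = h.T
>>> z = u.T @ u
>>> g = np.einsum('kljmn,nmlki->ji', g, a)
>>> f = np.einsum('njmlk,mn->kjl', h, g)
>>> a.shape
(23, 29, 5, 7, 11)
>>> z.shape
(29, 29)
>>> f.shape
(23, 7, 29)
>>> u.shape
(23, 29)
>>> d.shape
()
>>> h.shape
(11, 7, 5, 29, 23)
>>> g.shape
(5, 11)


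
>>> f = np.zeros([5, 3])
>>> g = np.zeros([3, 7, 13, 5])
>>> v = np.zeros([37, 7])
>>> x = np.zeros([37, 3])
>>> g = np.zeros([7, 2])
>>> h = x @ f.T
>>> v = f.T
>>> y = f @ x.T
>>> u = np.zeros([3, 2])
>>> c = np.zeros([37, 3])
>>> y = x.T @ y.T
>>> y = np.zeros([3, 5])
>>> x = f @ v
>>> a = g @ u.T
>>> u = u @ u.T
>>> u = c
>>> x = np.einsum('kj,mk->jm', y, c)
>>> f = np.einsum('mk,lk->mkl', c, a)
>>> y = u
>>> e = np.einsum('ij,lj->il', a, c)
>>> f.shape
(37, 3, 7)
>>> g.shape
(7, 2)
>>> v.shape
(3, 5)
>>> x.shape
(5, 37)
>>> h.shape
(37, 5)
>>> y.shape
(37, 3)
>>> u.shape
(37, 3)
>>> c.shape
(37, 3)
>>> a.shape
(7, 3)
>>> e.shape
(7, 37)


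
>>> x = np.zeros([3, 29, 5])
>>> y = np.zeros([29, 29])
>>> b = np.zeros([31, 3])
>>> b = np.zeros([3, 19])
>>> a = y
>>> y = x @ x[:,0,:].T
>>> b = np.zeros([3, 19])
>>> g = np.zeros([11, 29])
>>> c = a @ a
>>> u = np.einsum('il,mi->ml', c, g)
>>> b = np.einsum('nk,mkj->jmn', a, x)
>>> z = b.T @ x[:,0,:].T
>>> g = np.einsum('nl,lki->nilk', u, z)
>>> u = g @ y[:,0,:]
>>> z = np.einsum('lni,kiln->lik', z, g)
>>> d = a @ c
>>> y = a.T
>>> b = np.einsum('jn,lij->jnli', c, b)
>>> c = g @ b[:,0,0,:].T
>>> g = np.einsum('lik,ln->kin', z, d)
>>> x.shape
(3, 29, 5)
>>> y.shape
(29, 29)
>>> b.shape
(29, 29, 5, 3)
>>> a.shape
(29, 29)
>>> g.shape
(11, 3, 29)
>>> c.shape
(11, 3, 29, 29)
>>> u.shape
(11, 3, 29, 3)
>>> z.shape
(29, 3, 11)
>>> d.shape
(29, 29)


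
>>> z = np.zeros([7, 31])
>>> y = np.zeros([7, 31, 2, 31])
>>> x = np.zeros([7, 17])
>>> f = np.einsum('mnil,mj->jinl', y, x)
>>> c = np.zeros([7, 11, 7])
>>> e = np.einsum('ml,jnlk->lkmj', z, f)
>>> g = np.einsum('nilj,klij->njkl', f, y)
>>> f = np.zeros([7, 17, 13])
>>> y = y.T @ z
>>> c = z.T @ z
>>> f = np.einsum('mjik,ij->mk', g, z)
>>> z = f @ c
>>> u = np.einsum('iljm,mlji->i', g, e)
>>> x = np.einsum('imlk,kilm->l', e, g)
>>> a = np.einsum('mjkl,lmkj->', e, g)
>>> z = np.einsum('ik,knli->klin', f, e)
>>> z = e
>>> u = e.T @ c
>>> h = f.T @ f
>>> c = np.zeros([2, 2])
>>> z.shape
(31, 31, 7, 17)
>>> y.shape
(31, 2, 31, 31)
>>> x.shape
(7,)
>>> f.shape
(17, 31)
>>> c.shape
(2, 2)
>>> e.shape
(31, 31, 7, 17)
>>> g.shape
(17, 31, 7, 31)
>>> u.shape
(17, 7, 31, 31)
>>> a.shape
()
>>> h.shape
(31, 31)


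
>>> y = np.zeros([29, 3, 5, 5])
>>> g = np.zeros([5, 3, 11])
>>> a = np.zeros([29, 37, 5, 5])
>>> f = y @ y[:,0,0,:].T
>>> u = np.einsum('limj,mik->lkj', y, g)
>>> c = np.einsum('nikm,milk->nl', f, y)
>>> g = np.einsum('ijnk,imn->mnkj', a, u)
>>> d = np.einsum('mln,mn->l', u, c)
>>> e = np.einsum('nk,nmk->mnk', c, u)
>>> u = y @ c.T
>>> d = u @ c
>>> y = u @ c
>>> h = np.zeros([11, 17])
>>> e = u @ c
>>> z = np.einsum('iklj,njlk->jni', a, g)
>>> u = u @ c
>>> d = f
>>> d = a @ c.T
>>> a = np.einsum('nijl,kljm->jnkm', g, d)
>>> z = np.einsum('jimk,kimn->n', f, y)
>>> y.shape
(29, 3, 5, 5)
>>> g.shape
(11, 5, 5, 37)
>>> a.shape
(5, 11, 29, 29)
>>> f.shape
(29, 3, 5, 29)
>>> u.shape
(29, 3, 5, 5)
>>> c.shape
(29, 5)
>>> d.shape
(29, 37, 5, 29)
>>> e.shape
(29, 3, 5, 5)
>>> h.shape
(11, 17)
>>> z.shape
(5,)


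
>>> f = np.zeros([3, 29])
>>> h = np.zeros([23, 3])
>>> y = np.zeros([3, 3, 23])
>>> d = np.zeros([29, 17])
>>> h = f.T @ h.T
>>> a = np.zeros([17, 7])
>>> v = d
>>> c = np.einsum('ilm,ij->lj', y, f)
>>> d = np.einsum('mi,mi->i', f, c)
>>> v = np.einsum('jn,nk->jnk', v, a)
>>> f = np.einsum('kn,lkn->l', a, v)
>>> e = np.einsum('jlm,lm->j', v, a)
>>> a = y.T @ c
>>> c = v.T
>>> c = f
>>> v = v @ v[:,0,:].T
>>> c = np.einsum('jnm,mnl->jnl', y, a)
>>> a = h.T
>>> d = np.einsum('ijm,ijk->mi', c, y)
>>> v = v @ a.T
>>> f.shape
(29,)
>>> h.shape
(29, 23)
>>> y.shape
(3, 3, 23)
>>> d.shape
(29, 3)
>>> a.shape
(23, 29)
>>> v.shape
(29, 17, 23)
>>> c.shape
(3, 3, 29)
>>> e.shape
(29,)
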